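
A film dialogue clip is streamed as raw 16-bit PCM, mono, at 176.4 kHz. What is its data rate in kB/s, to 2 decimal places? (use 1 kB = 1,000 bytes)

Bit rate = 176,400 × 16 × 1 = 2,822,400 bits/s.
2,822,400 / 8 = 352,800 B/s = 352.80 kB/s.

352.80 kB/s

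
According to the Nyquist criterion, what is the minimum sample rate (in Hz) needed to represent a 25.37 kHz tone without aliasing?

50,740 Hz

Minimum sample rate = 2 × 25,370 Hz = 50,740 Hz.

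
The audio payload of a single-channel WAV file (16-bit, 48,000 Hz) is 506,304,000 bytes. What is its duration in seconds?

Byte rate = 48,000 × 2 × 1 = 96,000 bytes/s.
Duration = 506,304,000 / 96,000 = 5,274 s.

5,274 seconds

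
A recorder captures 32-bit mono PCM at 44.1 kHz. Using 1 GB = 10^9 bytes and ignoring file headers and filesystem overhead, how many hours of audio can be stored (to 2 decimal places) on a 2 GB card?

Uncompressed byte rate = 44,100 × 4 × 1 = 176,400 bytes/s.
Capacity = 2 × 1,000,000,000 = 2,000,000,000 bytes.
2,000,000,000 / 176,400 ≈ 11337.87 s → 3.15 hours.

3.15 hours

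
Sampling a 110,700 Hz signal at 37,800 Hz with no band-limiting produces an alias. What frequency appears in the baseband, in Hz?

Nyquist = 37,800/2 = 18,900 Hz; 110,700 Hz exceeds it.
Alias = |110,700 − 3×37,800| = |110,700 − 113,400| = 2,700 Hz.

2,700 Hz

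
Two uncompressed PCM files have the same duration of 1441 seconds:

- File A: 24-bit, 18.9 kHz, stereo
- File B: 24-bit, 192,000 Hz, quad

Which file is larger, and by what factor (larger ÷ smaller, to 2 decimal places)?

File A: 18,900 × 3 × 2 = 113,400 bytes/s.
File B: 192,000 × 3 × 4 = 2,304,000 bytes/s.
File B is larger; ratio = 3,320,064,000 / 163,409,400 = 20.32.

File B, by a factor of 20.32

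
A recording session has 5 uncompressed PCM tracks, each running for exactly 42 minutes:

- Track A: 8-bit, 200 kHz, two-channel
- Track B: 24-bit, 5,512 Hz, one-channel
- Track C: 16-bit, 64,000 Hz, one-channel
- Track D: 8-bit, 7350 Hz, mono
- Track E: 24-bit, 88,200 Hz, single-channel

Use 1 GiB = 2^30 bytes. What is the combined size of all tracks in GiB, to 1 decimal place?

exactly 42 minutes = 2,520 s.
Track A: 200,000 × 2,520 × 1 × 2 = 1,008,000,000 bytes.
Track B: 5,512 × 2,520 × 3 × 1 = 41,670,720 bytes.
Track C: 64,000 × 2,520 × 2 × 1 = 322,560,000 bytes.
Track D: 7,350 × 2,520 × 1 × 1 = 18,522,000 bytes.
Track E: 88,200 × 2,520 × 3 × 1 = 666,792,000 bytes.
Total = 2,057,544,720 bytes = 1.9 GiB.

1.9 GiB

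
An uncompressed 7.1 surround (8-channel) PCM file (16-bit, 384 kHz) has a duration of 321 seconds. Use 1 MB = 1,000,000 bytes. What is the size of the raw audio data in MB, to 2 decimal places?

1972.22 MB

Bytes = 384,000 samples/s × 321 s × 2 bytes/sample × 8 ch = 1,972,224,000 bytes.
1,972,224,000 / 1,000,000 = 1972.22 MB.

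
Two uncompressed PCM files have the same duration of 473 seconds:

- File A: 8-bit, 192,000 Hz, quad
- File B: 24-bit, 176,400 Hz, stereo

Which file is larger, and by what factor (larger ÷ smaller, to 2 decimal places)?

File B, by a factor of 1.38

File A: 192,000 × 1 × 4 = 768,000 bytes/s.
File B: 176,400 × 3 × 2 = 1,058,400 bytes/s.
File B is larger; ratio = 500,623,200 / 363,264,000 = 1.38.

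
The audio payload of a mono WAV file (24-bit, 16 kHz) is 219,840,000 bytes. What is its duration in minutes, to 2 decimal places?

Byte rate = 16,000 × 3 × 1 = 48,000 bytes/s.
Duration = 219,840,000 / 48,000 = 4,580 s.
4,580 s / 60 = 76.33 minutes.

76.33 minutes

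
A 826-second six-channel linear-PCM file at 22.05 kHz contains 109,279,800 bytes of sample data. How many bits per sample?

Bytes per sample = 109,279,800 / (22,050 × 826 × 6) = 109,279,800 / 109,279,800 = 1.
Bit depth = 1 × 8 = 8 bits.

8 bits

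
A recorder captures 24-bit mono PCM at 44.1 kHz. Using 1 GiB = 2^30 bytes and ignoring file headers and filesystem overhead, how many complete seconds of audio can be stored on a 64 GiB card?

519,421 seconds

Uncompressed byte rate = 44,100 × 3 × 1 = 132,300 bytes/s.
Capacity = 64 × 1,073,741,824 = 68,719,476,736 bytes.
68,719,476,736 / 132,300 ≈ 519421.59 s → 519,421 seconds.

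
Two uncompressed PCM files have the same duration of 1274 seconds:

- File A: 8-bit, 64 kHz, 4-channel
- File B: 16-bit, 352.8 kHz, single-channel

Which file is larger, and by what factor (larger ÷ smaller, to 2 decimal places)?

File A: 64,000 × 1 × 4 = 256,000 bytes/s.
File B: 352,800 × 2 × 1 = 705,600 bytes/s.
File B is larger; ratio = 898,934,400 / 326,144,000 = 2.76.

File B, by a factor of 2.76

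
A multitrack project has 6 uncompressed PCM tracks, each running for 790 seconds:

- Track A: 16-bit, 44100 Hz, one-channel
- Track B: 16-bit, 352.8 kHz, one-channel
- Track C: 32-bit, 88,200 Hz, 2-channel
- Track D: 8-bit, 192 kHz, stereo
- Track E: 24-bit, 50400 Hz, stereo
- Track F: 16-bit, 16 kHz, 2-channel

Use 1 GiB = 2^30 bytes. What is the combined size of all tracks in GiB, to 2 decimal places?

1.66 GiB

Track A: 44,100 × 790 × 2 × 1 = 69,678,000 bytes.
Track B: 352,800 × 790 × 2 × 1 = 557,424,000 bytes.
Track C: 88,200 × 790 × 4 × 2 = 557,424,000 bytes.
Track D: 192,000 × 790 × 1 × 2 = 303,360,000 bytes.
Track E: 50,400 × 790 × 3 × 2 = 238,896,000 bytes.
Track F: 16,000 × 790 × 2 × 2 = 50,560,000 bytes.
Total = 1,777,342,000 bytes = 1.66 GiB.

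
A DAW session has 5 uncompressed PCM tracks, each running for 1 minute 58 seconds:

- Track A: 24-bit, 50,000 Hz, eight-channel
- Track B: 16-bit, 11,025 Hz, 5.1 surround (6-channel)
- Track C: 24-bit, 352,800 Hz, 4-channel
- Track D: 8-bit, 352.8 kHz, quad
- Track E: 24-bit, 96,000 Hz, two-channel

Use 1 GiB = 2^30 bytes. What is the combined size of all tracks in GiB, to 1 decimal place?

1 minute 58 seconds = 118 s.
Track A: 50,000 × 118 × 3 × 8 = 141,600,000 bytes.
Track B: 11,025 × 118 × 2 × 6 = 15,611,400 bytes.
Track C: 352,800 × 118 × 3 × 4 = 499,564,800 bytes.
Track D: 352,800 × 118 × 1 × 4 = 166,521,600 bytes.
Track E: 96,000 × 118 × 3 × 2 = 67,968,000 bytes.
Total = 891,265,800 bytes = 0.8 GiB.

0.8 GiB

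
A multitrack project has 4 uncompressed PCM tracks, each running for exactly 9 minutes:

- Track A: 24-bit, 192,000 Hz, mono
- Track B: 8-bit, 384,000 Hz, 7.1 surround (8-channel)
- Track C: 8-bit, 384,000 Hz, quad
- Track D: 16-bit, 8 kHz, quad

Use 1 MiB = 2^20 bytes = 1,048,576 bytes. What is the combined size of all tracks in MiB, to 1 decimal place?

exactly 9 minutes = 540 s.
Track A: 192,000 × 540 × 3 × 1 = 311,040,000 bytes.
Track B: 384,000 × 540 × 1 × 8 = 1,658,880,000 bytes.
Track C: 384,000 × 540 × 1 × 4 = 829,440,000 bytes.
Track D: 8,000 × 540 × 2 × 4 = 34,560,000 bytes.
Total = 2,833,920,000 bytes = 2702.6 MiB.

2702.6 MiB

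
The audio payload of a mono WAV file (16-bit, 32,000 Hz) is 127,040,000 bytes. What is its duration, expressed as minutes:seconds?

33:05

Byte rate = 32,000 × 2 × 1 = 64,000 bytes/s.
Duration = 127,040,000 / 64,000 = 1,985 s.
1,985 s = 33:05.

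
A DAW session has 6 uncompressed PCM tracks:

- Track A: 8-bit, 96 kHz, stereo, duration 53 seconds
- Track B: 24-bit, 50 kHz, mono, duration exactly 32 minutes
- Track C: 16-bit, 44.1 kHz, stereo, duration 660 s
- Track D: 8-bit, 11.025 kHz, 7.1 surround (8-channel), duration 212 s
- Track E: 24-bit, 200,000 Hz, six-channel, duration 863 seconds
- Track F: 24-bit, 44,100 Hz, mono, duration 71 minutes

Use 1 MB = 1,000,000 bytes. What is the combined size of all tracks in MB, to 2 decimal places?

4103.70 MB

Track A: 96,000 × 53 × 1 × 2 = 10,176,000 bytes.
Track B: exactly 32 minutes = 1,920 s; 50,000 × 1,920 × 3 × 1 = 288,000,000 bytes.
Track C: 44,100 × 660 × 2 × 2 = 116,424,000 bytes.
Track D: 11,025 × 212 × 1 × 8 = 18,698,400 bytes.
Track E: 200,000 × 863 × 3 × 6 = 3,106,800,000 bytes.
Track F: 71 minutes = 4,260 s; 44,100 × 4,260 × 3 × 1 = 563,598,000 bytes.
Total = 4,103,696,400 bytes = 4103.70 MB.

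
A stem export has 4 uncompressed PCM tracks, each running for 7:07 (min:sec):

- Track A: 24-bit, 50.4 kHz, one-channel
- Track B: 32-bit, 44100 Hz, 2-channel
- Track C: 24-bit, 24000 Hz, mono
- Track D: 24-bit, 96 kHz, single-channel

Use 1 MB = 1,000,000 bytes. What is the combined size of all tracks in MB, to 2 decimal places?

7:07 (min:sec) = 427 s.
Track A: 50,400 × 427 × 3 × 1 = 64,562,400 bytes.
Track B: 44,100 × 427 × 4 × 2 = 150,645,600 bytes.
Track C: 24,000 × 427 × 3 × 1 = 30,744,000 bytes.
Track D: 96,000 × 427 × 3 × 1 = 122,976,000 bytes.
Total = 368,928,000 bytes = 368.93 MB.

368.93 MB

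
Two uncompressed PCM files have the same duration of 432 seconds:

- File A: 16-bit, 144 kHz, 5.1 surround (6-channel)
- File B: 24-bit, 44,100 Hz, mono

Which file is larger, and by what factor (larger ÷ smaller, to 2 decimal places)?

File A, by a factor of 13.06

File A: 144,000 × 2 × 6 = 1,728,000 bytes/s.
File B: 44,100 × 3 × 1 = 132,300 bytes/s.
File A is larger; ratio = 746,496,000 / 57,153,600 = 13.06.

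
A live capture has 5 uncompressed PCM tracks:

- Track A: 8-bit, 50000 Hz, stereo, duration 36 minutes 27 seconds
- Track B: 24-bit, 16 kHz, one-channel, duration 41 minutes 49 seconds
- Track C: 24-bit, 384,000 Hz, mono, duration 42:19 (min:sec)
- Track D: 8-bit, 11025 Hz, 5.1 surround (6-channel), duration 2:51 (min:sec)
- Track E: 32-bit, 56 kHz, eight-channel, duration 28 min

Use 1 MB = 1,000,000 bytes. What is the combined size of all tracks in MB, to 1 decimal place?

6285.9 MB

Track A: 36 minutes 27 seconds = 2,187 s; 50,000 × 2,187 × 1 × 2 = 218,700,000 bytes.
Track B: 41 minutes 49 seconds = 2,509 s; 16,000 × 2,509 × 3 × 1 = 120,432,000 bytes.
Track C: 42:19 (min:sec) = 2,539 s; 384,000 × 2,539 × 3 × 1 = 2,924,928,000 bytes.
Track D: 2:51 (min:sec) = 171 s; 11,025 × 171 × 1 × 6 = 11,311,650 bytes.
Track E: 28 min = 1,680 s; 56,000 × 1,680 × 4 × 8 = 3,010,560,000 bytes.
Total = 6,285,931,650 bytes = 6285.9 MB.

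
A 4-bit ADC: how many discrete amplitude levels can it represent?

2^4 = 16.

16 levels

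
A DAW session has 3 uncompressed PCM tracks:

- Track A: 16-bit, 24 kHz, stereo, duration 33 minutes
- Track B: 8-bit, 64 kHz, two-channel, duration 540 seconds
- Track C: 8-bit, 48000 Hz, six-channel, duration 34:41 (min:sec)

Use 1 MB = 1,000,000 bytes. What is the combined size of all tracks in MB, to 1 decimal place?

858.5 MB

Track A: 33 minutes = 1,980 s; 24,000 × 1,980 × 2 × 2 = 190,080,000 bytes.
Track B: 64,000 × 540 × 1 × 2 = 69,120,000 bytes.
Track C: 34:41 (min:sec) = 2,081 s; 48,000 × 2,081 × 1 × 6 = 599,328,000 bytes.
Total = 858,528,000 bytes = 858.5 MB.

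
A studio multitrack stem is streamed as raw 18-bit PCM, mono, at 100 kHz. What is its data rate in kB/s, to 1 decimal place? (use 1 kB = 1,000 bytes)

225.0 kB/s

Bit rate = 100,000 × 18 × 1 = 1,800,000 bits/s.
1,800,000 / 8 = 225,000 B/s = 225.0 kB/s.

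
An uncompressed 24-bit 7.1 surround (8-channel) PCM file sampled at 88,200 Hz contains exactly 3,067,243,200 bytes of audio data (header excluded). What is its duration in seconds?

Byte rate = 88,200 × 3 × 8 = 2,116,800 bytes/s.
Duration = 3,067,243,200 / 2,116,800 = 1,449 s.

1,449 seconds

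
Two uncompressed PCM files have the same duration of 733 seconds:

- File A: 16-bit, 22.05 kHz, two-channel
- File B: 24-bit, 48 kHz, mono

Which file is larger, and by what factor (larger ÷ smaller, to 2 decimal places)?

File B, by a factor of 1.63

File A: 22,050 × 2 × 2 = 88,200 bytes/s.
File B: 48,000 × 3 × 1 = 144,000 bytes/s.
File B is larger; ratio = 105,552,000 / 64,650,600 = 1.63.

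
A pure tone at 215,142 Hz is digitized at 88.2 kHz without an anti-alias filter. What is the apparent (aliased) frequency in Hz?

Nyquist = 88,200/2 = 44,100 Hz; 215,142 Hz exceeds it.
Alias = |215,142 − 2×88,200| = |215,142 − 176,400| = 38,742 Hz.

38,742 Hz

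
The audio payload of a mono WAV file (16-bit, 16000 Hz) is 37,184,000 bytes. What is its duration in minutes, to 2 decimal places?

Byte rate = 16,000 × 2 × 1 = 32,000 bytes/s.
Duration = 37,184,000 / 32,000 = 1,162 s.
1,162 s / 60 = 19.37 minutes.

19.37 minutes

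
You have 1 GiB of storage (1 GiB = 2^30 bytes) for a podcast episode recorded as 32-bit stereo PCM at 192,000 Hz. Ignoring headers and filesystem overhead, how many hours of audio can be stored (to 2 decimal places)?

0.19 hours

Uncompressed byte rate = 192,000 × 4 × 2 = 1,536,000 bytes/s.
Capacity = 1 × 1,073,741,824 = 1,073,741,824 bytes.
1,073,741,824 / 1,536,000 ≈ 699.05 s → 0.19 hours.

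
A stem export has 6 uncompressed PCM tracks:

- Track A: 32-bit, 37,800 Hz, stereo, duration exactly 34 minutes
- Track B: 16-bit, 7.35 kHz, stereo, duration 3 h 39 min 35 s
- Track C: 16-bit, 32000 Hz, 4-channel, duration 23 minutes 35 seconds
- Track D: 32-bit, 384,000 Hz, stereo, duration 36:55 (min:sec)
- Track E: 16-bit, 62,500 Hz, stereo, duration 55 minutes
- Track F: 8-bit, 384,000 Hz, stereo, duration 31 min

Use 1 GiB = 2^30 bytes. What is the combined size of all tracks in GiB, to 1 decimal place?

9.7 GiB

Track A: exactly 34 minutes = 2,040 s; 37,800 × 2,040 × 4 × 2 = 616,896,000 bytes.
Track B: 3 h 39 min 35 s = 13,175 s; 7,350 × 13,175 × 2 × 2 = 387,345,000 bytes.
Track C: 23 minutes 35 seconds = 1,415 s; 32,000 × 1,415 × 2 × 4 = 362,240,000 bytes.
Track D: 36:55 (min:sec) = 2,215 s; 384,000 × 2,215 × 4 × 2 = 6,804,480,000 bytes.
Track E: 55 minutes = 3,300 s; 62,500 × 3,300 × 2 × 2 = 825,000,000 bytes.
Track F: 31 min = 1,860 s; 384,000 × 1,860 × 1 × 2 = 1,428,480,000 bytes.
Total = 10,424,441,000 bytes = 9.7 GiB.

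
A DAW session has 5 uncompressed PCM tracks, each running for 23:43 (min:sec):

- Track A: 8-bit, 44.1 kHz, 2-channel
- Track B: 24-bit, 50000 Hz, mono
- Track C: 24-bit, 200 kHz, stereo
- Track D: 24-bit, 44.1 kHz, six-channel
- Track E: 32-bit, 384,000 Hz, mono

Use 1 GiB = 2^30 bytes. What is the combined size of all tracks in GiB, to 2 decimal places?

4.99 GiB

23:43 (min:sec) = 1,423 s.
Track A: 44,100 × 1,423 × 1 × 2 = 125,508,600 bytes.
Track B: 50,000 × 1,423 × 3 × 1 = 213,450,000 bytes.
Track C: 200,000 × 1,423 × 3 × 2 = 1,707,600,000 bytes.
Track D: 44,100 × 1,423 × 3 × 6 = 1,129,577,400 bytes.
Track E: 384,000 × 1,423 × 4 × 1 = 2,185,728,000 bytes.
Total = 5,361,864,000 bytes = 4.99 GiB.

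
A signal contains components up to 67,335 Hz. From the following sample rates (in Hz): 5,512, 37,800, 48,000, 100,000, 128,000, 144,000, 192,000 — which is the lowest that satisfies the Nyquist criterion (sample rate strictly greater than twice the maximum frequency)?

144,000 Hz

Need sample rate > 2 × 67,335 = 134,670 Hz.
Lowest listed rate above 134,670 Hz is 144,000 Hz.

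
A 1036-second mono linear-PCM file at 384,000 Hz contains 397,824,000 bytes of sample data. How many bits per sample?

8 bits

Bytes per sample = 397,824,000 / (384,000 × 1,036 × 1) = 397,824,000 / 397,824,000 = 1.
Bit depth = 1 × 8 = 8 bits.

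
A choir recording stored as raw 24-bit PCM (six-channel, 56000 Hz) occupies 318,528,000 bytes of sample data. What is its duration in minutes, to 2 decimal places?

Byte rate = 56,000 × 3 × 6 = 1,008,000 bytes/s.
Duration = 318,528,000 / 1,008,000 = 316 s.
316 s / 60 = 5.27 minutes.

5.27 minutes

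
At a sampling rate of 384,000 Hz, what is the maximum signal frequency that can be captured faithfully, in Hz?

192,000 Hz

Nyquist frequency = sample rate / 2 = 384,000 / 2 = 192,000 Hz.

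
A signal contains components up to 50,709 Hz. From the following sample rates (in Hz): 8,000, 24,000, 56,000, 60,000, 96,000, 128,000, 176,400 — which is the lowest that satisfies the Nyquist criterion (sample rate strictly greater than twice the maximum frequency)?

128,000 Hz

Need sample rate > 2 × 50,709 = 101,418 Hz.
Lowest listed rate above 101,418 Hz is 128,000 Hz.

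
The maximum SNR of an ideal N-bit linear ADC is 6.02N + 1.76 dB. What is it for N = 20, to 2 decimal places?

6.02 × 20 + 1.76 = 122.16 dB.

122.16 dB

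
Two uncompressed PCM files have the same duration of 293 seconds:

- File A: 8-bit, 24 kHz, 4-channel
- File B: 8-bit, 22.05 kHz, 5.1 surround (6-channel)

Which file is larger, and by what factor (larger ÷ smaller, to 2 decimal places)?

File B, by a factor of 1.38

File A: 24,000 × 1 × 4 = 96,000 bytes/s.
File B: 22,050 × 1 × 6 = 132,300 bytes/s.
File B is larger; ratio = 38,763,900 / 28,128,000 = 1.38.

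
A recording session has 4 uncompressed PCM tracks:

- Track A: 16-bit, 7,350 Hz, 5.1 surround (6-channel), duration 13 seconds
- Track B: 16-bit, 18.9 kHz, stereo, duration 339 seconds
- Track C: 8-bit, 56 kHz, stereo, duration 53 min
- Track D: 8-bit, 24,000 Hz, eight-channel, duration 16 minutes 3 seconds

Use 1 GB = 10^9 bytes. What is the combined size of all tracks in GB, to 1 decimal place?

Track A: 7,350 × 13 × 2 × 6 = 1,146,600 bytes.
Track B: 18,900 × 339 × 2 × 2 = 25,628,400 bytes.
Track C: 53 min = 3,180 s; 56,000 × 3,180 × 1 × 2 = 356,160,000 bytes.
Track D: 16 minutes 3 seconds = 963 s; 24,000 × 963 × 1 × 8 = 184,896,000 bytes.
Total = 567,831,000 bytes = 0.6 GB.

0.6 GB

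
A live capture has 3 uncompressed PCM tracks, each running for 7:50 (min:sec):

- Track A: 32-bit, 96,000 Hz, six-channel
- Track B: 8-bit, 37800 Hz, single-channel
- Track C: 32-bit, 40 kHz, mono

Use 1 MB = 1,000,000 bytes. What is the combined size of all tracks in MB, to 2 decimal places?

7:50 (min:sec) = 470 s.
Track A: 96,000 × 470 × 4 × 6 = 1,082,880,000 bytes.
Track B: 37,800 × 470 × 1 × 1 = 17,766,000 bytes.
Track C: 40,000 × 470 × 4 × 1 = 75,200,000 bytes.
Total = 1,175,846,000 bytes = 1175.85 MB.

1175.85 MB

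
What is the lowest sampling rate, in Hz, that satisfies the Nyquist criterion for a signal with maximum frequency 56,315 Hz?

112,630 Hz

Minimum sample rate = 2 × 56,315 Hz = 112,630 Hz.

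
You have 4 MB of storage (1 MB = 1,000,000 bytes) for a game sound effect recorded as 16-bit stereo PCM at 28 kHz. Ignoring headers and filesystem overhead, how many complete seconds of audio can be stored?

35 seconds

Uncompressed byte rate = 28,000 × 2 × 2 = 112,000 bytes/s.
Capacity = 4 × 1,000,000 = 4,000,000 bytes.
4,000,000 / 112,000 ≈ 35.71 s → 35 seconds.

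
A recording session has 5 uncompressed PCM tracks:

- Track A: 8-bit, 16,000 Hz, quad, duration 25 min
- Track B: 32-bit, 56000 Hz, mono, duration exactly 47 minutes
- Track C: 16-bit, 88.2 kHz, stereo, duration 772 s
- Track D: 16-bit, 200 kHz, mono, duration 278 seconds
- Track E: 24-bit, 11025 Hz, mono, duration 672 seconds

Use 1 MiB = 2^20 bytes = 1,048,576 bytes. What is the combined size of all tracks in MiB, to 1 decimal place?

1081.0 MiB

Track A: 25 min = 1,500 s; 16,000 × 1,500 × 1 × 4 = 96,000,000 bytes.
Track B: exactly 47 minutes = 2,820 s; 56,000 × 2,820 × 4 × 1 = 631,680,000 bytes.
Track C: 88,200 × 772 × 2 × 2 = 272,361,600 bytes.
Track D: 200,000 × 278 × 2 × 1 = 111,200,000 bytes.
Track E: 11,025 × 672 × 3 × 1 = 22,226,400 bytes.
Total = 1,133,468,000 bytes = 1081.0 MiB.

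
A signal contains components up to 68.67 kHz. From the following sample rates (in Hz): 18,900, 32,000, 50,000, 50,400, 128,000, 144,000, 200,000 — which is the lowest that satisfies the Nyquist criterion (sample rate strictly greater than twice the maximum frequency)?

Need sample rate > 2 × 68,670 = 137,340 Hz.
Lowest listed rate above 137,340 Hz is 144,000 Hz.

144,000 Hz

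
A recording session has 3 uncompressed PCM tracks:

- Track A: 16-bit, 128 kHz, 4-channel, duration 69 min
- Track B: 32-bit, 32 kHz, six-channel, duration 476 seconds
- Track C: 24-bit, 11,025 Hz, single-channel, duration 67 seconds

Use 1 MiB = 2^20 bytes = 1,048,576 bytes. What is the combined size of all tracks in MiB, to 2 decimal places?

Track A: 69 min = 4,140 s; 128,000 × 4,140 × 2 × 4 = 4,239,360,000 bytes.
Track B: 32,000 × 476 × 4 × 6 = 365,568,000 bytes.
Track C: 11,025 × 67 × 3 × 1 = 2,216,025 bytes.
Total = 4,607,144,025 bytes = 4393.71 MiB.

4393.71 MiB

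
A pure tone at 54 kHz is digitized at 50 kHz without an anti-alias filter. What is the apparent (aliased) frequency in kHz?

Nyquist = 50,000/2 = 25,000 Hz; 54,000 Hz exceeds it.
Alias = |54,000 − 1×50,000| = |54,000 − 50,000| = 4,000 Hz = 4 kHz.

4 kHz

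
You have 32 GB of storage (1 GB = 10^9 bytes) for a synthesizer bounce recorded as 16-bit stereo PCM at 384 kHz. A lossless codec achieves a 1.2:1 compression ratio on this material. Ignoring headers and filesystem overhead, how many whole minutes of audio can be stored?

Uncompressed byte rate = 384,000 × 2 × 2 = 1,536,000 bytes/s.
After 1.2:1 compression, effective rate ≈ 1280000 bytes/s.
Capacity = 32 × 1,000,000,000 = 32,000,000,000 bytes.
32,000,000,000 / effective rate ≈ 25000 s → 416 minutes.

416 minutes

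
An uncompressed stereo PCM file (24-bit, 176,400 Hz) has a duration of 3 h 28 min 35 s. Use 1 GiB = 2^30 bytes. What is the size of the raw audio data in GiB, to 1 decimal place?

12.3 GiB

Duration = 3 h 28 min 35 s = 12,515 s.
Bytes = 176,400 samples/s × 12,515 s × 3 bytes/sample × 2 ch = 13,245,876,000 bytes.
13,245,876,000 / 1,073,741,824 = 12.3 GiB.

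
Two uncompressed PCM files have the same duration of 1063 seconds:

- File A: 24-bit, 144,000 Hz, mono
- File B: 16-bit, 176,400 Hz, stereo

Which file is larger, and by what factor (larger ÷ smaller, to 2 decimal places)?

File B, by a factor of 1.63

File A: 144,000 × 3 × 1 = 432,000 bytes/s.
File B: 176,400 × 2 × 2 = 705,600 bytes/s.
File B is larger; ratio = 750,052,800 / 459,216,000 = 1.63.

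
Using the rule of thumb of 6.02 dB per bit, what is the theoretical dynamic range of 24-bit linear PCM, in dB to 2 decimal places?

24 × 6.02 = 144.48 dB.

144.48 dB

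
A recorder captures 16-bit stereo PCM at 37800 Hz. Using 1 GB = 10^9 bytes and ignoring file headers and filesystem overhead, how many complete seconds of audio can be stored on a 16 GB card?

Uncompressed byte rate = 37,800 × 2 × 2 = 151,200 bytes/s.
Capacity = 16 × 1,000,000,000 = 16,000,000,000 bytes.
16,000,000,000 / 151,200 ≈ 105820.11 s → 105,820 seconds.

105,820 seconds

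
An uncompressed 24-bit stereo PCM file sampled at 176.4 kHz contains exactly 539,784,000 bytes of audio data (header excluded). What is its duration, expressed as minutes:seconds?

8:30

Byte rate = 176,400 × 3 × 2 = 1,058,400 bytes/s.
Duration = 539,784,000 / 1,058,400 = 510 s.
510 s = 8:30.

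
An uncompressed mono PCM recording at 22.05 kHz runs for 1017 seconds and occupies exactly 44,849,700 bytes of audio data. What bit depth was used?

Bytes per sample = 44,849,700 / (22,050 × 1,017 × 1) = 44,849,700 / 22,424,850 = 2.
Bit depth = 2 × 8 = 16 bits.

16 bits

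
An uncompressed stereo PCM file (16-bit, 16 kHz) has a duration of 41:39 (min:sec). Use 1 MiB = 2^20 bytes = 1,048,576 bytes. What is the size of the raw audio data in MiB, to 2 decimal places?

Duration = 41:39 (min:sec) = 2,499 s.
Bytes = 16,000 samples/s × 2,499 s × 2 bytes/sample × 2 ch = 159,936,000 bytes.
159,936,000 / 1,048,576 = 152.53 MiB.

152.53 MiB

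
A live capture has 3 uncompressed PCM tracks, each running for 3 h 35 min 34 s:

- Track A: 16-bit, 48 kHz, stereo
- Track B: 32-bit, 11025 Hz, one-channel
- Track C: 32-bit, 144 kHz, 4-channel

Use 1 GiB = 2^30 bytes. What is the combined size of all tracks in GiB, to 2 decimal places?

3 h 35 min 34 s = 12,934 s.
Track A: 48,000 × 12,934 × 2 × 2 = 2,483,328,000 bytes.
Track B: 11,025 × 12,934 × 4 × 1 = 570,389,400 bytes.
Track C: 144,000 × 12,934 × 4 × 4 = 29,799,936,000 bytes.
Total = 32,853,653,400 bytes = 30.60 GiB.

30.60 GiB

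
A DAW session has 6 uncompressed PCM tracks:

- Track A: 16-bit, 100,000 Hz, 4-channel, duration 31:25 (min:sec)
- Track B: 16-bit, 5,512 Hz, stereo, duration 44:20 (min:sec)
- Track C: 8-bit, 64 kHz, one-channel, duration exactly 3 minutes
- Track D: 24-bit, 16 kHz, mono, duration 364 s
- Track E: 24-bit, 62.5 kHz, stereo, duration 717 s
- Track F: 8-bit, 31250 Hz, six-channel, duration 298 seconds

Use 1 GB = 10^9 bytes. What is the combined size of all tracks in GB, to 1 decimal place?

1.9 GB

Track A: 31:25 (min:sec) = 1,885 s; 100,000 × 1,885 × 2 × 4 = 1,508,000,000 bytes.
Track B: 44:20 (min:sec) = 2,660 s; 5,512 × 2,660 × 2 × 2 = 58,647,680 bytes.
Track C: exactly 3 minutes = 180 s; 64,000 × 180 × 1 × 1 = 11,520,000 bytes.
Track D: 16,000 × 364 × 3 × 1 = 17,472,000 bytes.
Track E: 62,500 × 717 × 3 × 2 = 268,875,000 bytes.
Track F: 31,250 × 298 × 1 × 6 = 55,875,000 bytes.
Total = 1,920,389,680 bytes = 1.9 GB.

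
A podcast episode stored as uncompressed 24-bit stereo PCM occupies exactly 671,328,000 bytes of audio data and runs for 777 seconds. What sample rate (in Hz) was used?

144,000 Hz

Bytes = sample_rate × seconds × bytes_per_sample × channels.
sample_rate = 671,328,000 / (777 × 3 × 2) = 671,328,000 / 4,662 = 144,000 Hz.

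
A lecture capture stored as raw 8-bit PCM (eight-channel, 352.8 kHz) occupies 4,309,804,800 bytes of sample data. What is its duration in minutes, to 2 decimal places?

Byte rate = 352,800 × 1 × 8 = 2,822,400 bytes/s.
Duration = 4,309,804,800 / 2,822,400 = 1,527 s.
1,527 s / 60 = 25.45 minutes.

25.45 minutes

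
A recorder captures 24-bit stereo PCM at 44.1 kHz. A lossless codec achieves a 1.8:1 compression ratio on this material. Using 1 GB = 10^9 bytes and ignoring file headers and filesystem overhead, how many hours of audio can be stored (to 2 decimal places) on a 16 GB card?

Uncompressed byte rate = 44,100 × 3 × 2 = 264,600 bytes/s.
After 1.8:1 compression, effective rate ≈ 147000 bytes/s.
Capacity = 16 × 1,000,000,000 = 16,000,000,000 bytes.
16,000,000,000 / effective rate ≈ 108843.54 s → 30.23 hours.

30.23 hours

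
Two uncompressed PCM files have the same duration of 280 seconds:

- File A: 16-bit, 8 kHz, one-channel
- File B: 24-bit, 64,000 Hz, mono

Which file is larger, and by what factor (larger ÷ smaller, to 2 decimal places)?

File A: 8,000 × 2 × 1 = 16,000 bytes/s.
File B: 64,000 × 3 × 1 = 192,000 bytes/s.
File B is larger; ratio = 53,760,000 / 4,480,000 = 12.00.

File B, by a factor of 12.00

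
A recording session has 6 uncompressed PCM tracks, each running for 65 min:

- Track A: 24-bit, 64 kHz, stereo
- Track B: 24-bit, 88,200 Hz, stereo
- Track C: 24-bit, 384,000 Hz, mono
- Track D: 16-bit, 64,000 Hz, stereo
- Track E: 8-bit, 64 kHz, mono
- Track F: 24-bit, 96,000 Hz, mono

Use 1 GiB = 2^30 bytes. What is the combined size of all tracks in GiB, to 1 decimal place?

9.7 GiB

65 min = 3,900 s.
Track A: 64,000 × 3,900 × 3 × 2 = 1,497,600,000 bytes.
Track B: 88,200 × 3,900 × 3 × 2 = 2,063,880,000 bytes.
Track C: 384,000 × 3,900 × 3 × 1 = 4,492,800,000 bytes.
Track D: 64,000 × 3,900 × 2 × 2 = 998,400,000 bytes.
Track E: 64,000 × 3,900 × 1 × 1 = 249,600,000 bytes.
Track F: 96,000 × 3,900 × 3 × 1 = 1,123,200,000 bytes.
Total = 10,425,480,000 bytes = 9.7 GiB.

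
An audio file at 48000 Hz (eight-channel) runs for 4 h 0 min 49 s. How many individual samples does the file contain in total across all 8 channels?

5,548,416,000 samples

4 h 0 min 49 s = 14,449 s.
48,000 × 14,449 s × 8 ch = 5,548,416,000 samples.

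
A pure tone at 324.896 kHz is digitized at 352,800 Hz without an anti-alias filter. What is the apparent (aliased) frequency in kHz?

Nyquist = 352,800/2 = 176,400 Hz; 324,896 Hz exceeds it.
Alias = |324,896 − 1×352,800| = |324,896 − 352,800| = 27,904 Hz = 27.904 kHz.

27.904 kHz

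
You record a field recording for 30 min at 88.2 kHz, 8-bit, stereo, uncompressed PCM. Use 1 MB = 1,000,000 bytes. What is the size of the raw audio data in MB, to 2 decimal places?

Duration = 30 min = 1,800 s.
Bytes = 88,200 samples/s × 1,800 s × 1 bytes/sample × 2 ch = 317,520,000 bytes.
317,520,000 / 1,000,000 = 317.52 MB.

317.52 MB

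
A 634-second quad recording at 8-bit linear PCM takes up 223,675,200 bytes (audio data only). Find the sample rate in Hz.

Bytes = sample_rate × seconds × bytes_per_sample × channels.
sample_rate = 223,675,200 / (634 × 1 × 4) = 223,675,200 / 2,536 = 88,200 Hz.

88,200 Hz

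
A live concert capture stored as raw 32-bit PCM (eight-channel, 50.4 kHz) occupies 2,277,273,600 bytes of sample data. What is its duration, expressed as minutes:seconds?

23:32

Byte rate = 50,400 × 4 × 8 = 1,612,800 bytes/s.
Duration = 2,277,273,600 / 1,612,800 = 1,412 s.
1,412 s = 23:32.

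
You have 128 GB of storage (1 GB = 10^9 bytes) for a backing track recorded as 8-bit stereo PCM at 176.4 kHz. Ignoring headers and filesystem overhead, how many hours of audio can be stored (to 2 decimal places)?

100.78 hours

Uncompressed byte rate = 176,400 × 1 × 2 = 352,800 bytes/s.
Capacity = 128 × 1,000,000,000 = 128,000,000,000 bytes.
128,000,000,000 / 352,800 ≈ 362811.79 s → 100.78 hours.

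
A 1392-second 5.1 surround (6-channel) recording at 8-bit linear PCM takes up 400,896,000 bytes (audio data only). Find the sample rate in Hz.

Bytes = sample_rate × seconds × bytes_per_sample × channels.
sample_rate = 400,896,000 / (1,392 × 1 × 6) = 400,896,000 / 8,352 = 48,000 Hz.

48,000 Hz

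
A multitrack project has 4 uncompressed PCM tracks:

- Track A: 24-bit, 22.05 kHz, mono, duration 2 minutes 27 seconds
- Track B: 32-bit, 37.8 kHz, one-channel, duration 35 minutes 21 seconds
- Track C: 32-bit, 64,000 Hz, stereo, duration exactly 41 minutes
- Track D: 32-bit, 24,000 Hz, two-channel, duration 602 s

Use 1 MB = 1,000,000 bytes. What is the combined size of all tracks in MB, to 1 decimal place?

Track A: 2 minutes 27 seconds = 147 s; 22,050 × 147 × 3 × 1 = 9,724,050 bytes.
Track B: 35 minutes 21 seconds = 2,121 s; 37,800 × 2,121 × 4 × 1 = 320,695,200 bytes.
Track C: exactly 41 minutes = 2,460 s; 64,000 × 2,460 × 4 × 2 = 1,259,520,000 bytes.
Track D: 24,000 × 602 × 4 × 2 = 115,584,000 bytes.
Total = 1,705,523,250 bytes = 1705.5 MB.

1705.5 MB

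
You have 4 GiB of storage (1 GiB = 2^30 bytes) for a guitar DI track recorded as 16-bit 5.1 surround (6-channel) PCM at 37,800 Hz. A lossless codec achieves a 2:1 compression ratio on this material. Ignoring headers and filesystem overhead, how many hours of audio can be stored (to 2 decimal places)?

Uncompressed byte rate = 37,800 × 2 × 6 = 453,600 bytes/s.
After 2:1 compression, effective rate ≈ 226800 bytes/s.
Capacity = 4 × 1,073,741,824 = 4,294,967,296 bytes.
4,294,967,296 / effective rate ≈ 18937.25 s → 5.26 hours.

5.26 hours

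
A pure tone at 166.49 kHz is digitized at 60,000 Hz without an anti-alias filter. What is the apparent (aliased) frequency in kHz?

13.51 kHz

Nyquist = 60,000/2 = 30,000 Hz; 166,490 Hz exceeds it.
Alias = |166,490 − 3×60,000| = |166,490 − 180,000| = 13,510 Hz = 13.51 kHz.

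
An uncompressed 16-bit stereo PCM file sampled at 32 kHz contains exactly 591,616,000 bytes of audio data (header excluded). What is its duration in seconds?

Byte rate = 32,000 × 2 × 2 = 128,000 bytes/s.
Duration = 591,616,000 / 128,000 = 4,622 s.

4,622 seconds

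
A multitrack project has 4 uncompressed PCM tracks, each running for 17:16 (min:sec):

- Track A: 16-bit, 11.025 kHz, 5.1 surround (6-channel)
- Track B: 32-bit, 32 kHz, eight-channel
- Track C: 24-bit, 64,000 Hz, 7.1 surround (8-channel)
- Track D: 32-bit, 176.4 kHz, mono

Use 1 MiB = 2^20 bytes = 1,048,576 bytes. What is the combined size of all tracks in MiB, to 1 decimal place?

17:16 (min:sec) = 1,036 s.
Track A: 11,025 × 1,036 × 2 × 6 = 137,062,800 bytes.
Track B: 32,000 × 1,036 × 4 × 8 = 1,060,864,000 bytes.
Track C: 64,000 × 1,036 × 3 × 8 = 1,591,296,000 bytes.
Track D: 176,400 × 1,036 × 4 × 1 = 731,001,600 bytes.
Total = 3,520,224,400 bytes = 3357.1 MiB.

3357.1 MiB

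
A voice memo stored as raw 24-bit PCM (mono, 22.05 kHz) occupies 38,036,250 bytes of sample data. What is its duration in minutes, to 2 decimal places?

Byte rate = 22,050 × 3 × 1 = 66,150 bytes/s.
Duration = 38,036,250 / 66,150 = 575 s.
575 s / 60 = 9.58 minutes.

9.58 minutes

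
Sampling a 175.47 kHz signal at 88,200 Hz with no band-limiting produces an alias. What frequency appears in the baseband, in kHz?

0.93 kHz

Nyquist = 88,200/2 = 44,100 Hz; 175,470 Hz exceeds it.
Alias = |175,470 − 2×88,200| = |175,470 − 176,400| = 930 Hz = 0.93 kHz.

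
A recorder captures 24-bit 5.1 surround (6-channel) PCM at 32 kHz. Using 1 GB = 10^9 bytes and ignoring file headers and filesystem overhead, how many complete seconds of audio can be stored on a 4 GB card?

6,944 seconds

Uncompressed byte rate = 32,000 × 3 × 6 = 576,000 bytes/s.
Capacity = 4 × 1,000,000,000 = 4,000,000,000 bytes.
4,000,000,000 / 576,000 ≈ 6944.44 s → 6,944 seconds.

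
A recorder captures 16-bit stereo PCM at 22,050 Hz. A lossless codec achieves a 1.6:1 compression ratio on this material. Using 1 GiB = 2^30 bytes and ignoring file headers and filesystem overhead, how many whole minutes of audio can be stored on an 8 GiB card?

2,597 minutes

Uncompressed byte rate = 22,050 × 2 × 2 = 88,200 bytes/s.
After 1.6:1 compression, effective rate ≈ 55125 bytes/s.
Capacity = 8 × 1,073,741,824 = 8,589,934,592 bytes.
8,589,934,592 / effective rate ≈ 155826.48 s → 2,597 minutes.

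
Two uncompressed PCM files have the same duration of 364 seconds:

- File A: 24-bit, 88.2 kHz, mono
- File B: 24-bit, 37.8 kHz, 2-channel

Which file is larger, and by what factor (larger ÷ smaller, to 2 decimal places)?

File A: 88,200 × 3 × 1 = 264,600 bytes/s.
File B: 37,800 × 3 × 2 = 226,800 bytes/s.
File A is larger; ratio = 96,314,400 / 82,555,200 = 1.17.

File A, by a factor of 1.17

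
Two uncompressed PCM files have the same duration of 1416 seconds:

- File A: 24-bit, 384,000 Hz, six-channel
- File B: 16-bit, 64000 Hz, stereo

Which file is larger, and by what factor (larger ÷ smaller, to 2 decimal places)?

File A, by a factor of 27.00

File A: 384,000 × 3 × 6 = 6,912,000 bytes/s.
File B: 64,000 × 2 × 2 = 256,000 bytes/s.
File A is larger; ratio = 9,787,392,000 / 362,496,000 = 27.00.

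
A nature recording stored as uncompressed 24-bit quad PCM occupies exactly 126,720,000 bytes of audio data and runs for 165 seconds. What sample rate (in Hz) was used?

Bytes = sample_rate × seconds × bytes_per_sample × channels.
sample_rate = 126,720,000 / (165 × 3 × 4) = 126,720,000 / 1,980 = 64,000 Hz.

64,000 Hz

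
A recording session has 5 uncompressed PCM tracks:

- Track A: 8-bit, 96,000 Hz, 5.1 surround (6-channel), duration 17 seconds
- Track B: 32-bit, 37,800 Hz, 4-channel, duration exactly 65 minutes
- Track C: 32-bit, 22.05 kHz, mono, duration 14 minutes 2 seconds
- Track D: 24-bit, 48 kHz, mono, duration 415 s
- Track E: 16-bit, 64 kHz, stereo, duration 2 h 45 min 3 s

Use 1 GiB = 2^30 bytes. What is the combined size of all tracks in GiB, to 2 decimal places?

Track A: 96,000 × 17 × 1 × 6 = 9,792,000 bytes.
Track B: exactly 65 minutes = 3,900 s; 37,800 × 3,900 × 4 × 4 = 2,358,720,000 bytes.
Track C: 14 minutes 2 seconds = 842 s; 22,050 × 842 × 4 × 1 = 74,264,400 bytes.
Track D: 48,000 × 415 × 3 × 1 = 59,760,000 bytes.
Track E: 2 h 45 min 3 s = 9,903 s; 64,000 × 9,903 × 2 × 2 = 2,535,168,000 bytes.
Total = 5,037,704,400 bytes = 4.69 GiB.

4.69 GiB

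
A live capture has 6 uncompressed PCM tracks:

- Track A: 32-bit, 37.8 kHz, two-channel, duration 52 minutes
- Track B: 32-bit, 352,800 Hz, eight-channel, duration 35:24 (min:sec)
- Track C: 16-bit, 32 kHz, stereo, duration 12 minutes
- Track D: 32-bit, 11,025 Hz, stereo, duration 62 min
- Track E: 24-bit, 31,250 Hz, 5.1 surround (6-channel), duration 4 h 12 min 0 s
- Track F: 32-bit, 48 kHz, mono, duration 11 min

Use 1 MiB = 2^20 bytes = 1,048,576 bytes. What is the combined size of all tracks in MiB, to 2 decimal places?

Track A: 52 minutes = 3,120 s; 37,800 × 3,120 × 4 × 2 = 943,488,000 bytes.
Track B: 35:24 (min:sec) = 2,124 s; 352,800 × 2,124 × 4 × 8 = 23,979,110,400 bytes.
Track C: 12 minutes = 720 s; 32,000 × 720 × 2 × 2 = 92,160,000 bytes.
Track D: 62 min = 3,720 s; 11,025 × 3,720 × 4 × 2 = 328,104,000 bytes.
Track E: 4 h 12 min 0 s = 15,120 s; 31,250 × 15,120 × 3 × 6 = 8,505,000,000 bytes.
Track F: 11 min = 660 s; 48,000 × 660 × 4 × 1 = 126,720,000 bytes.
Total = 33,974,582,400 bytes = 32400.69 MiB.

32400.69 MiB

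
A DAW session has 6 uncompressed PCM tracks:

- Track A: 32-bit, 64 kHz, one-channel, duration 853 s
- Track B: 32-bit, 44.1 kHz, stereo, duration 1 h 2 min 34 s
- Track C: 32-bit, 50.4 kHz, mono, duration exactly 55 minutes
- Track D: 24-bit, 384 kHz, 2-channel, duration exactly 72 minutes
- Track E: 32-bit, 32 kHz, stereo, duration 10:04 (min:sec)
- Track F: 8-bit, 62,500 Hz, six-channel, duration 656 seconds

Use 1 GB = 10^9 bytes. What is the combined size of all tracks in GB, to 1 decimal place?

Track A: 64,000 × 853 × 4 × 1 = 218,368,000 bytes.
Track B: 1 h 2 min 34 s = 3,754 s; 44,100 × 3,754 × 4 × 2 = 1,324,411,200 bytes.
Track C: exactly 55 minutes = 3,300 s; 50,400 × 3,300 × 4 × 1 = 665,280,000 bytes.
Track D: exactly 72 minutes = 4,320 s; 384,000 × 4,320 × 3 × 2 = 9,953,280,000 bytes.
Track E: 10:04 (min:sec) = 604 s; 32,000 × 604 × 4 × 2 = 154,624,000 bytes.
Track F: 62,500 × 656 × 1 × 6 = 246,000,000 bytes.
Total = 12,561,963,200 bytes = 12.6 GB.

12.6 GB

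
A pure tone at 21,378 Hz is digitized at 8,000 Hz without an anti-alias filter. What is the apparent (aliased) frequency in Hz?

Nyquist = 8,000/2 = 4,000 Hz; 21,378 Hz exceeds it.
Alias = |21,378 − 3×8,000| = |21,378 − 24,000| = 2,622 Hz.

2,622 Hz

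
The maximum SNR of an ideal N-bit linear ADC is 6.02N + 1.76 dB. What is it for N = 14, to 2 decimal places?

86.04 dB

6.02 × 14 + 1.76 = 86.04 dB.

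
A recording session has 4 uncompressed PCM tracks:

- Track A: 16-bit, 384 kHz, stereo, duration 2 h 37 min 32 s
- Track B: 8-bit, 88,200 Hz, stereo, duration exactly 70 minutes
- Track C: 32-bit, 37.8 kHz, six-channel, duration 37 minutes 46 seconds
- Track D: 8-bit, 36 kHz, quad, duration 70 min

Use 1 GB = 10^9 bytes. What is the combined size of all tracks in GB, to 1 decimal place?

17.9 GB

Track A: 2 h 37 min 32 s = 9,452 s; 384,000 × 9,452 × 2 × 2 = 14,518,272,000 bytes.
Track B: exactly 70 minutes = 4,200 s; 88,200 × 4,200 × 1 × 2 = 740,880,000 bytes.
Track C: 37 minutes 46 seconds = 2,266 s; 37,800 × 2,266 × 4 × 6 = 2,055,715,200 bytes.
Track D: 70 min = 4,200 s; 36,000 × 4,200 × 1 × 4 = 604,800,000 bytes.
Total = 17,919,667,200 bytes = 17.9 GB.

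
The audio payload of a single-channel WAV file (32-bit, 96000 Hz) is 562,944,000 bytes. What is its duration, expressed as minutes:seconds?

Byte rate = 96,000 × 4 × 1 = 384,000 bytes/s.
Duration = 562,944,000 / 384,000 = 1,466 s.
1,466 s = 24:26.

24:26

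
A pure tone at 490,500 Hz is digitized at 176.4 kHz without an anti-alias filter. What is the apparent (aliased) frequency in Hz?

38,700 Hz

Nyquist = 176,400/2 = 88,200 Hz; 490,500 Hz exceeds it.
Alias = |490,500 − 3×176,400| = |490,500 − 529,200| = 38,700 Hz.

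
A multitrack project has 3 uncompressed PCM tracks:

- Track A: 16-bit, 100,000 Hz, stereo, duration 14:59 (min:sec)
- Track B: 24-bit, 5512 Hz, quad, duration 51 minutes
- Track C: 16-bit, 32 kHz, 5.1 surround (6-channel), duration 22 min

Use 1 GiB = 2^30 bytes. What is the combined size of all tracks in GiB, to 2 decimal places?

Track A: 14:59 (min:sec) = 899 s; 100,000 × 899 × 2 × 2 = 359,600,000 bytes.
Track B: 51 minutes = 3,060 s; 5,512 × 3,060 × 3 × 4 = 202,400,640 bytes.
Track C: 22 min = 1,320 s; 32,000 × 1,320 × 2 × 6 = 506,880,000 bytes.
Total = 1,068,880,640 bytes = 1.00 GiB.

1.00 GiB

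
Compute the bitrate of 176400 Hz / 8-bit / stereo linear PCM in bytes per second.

352,800 bytes/s

Bit rate = 176,400 × 8 × 2 = 2,822,400 bits/s.
2,822,400 / 8 = 352,800 bytes/s.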